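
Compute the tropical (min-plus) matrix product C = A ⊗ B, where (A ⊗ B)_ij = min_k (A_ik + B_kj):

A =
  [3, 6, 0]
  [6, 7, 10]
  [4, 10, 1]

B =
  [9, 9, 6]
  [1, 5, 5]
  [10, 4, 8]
A ⊗ B =
  [7, 4, 8]
  [8, 12, 12]
  [11, 5, 9]

Apply the min-plus product entry-by-entry:
  C[0][0] = min over k of (A[0][0] + B[0][0] = 3 + 9 = 12, A[0][1] + B[1][0] = 6 + 1 = 7, A[0][2] + B[2][0] = 0 + 10 = 10) = 7 (attained at k = 1)
  C[0][1] = min over k of (A[0][0] + B[0][1] = 3 + 9 = 12, A[0][1] + B[1][1] = 6 + 5 = 11, A[0][2] + B[2][1] = 0 + 4 = 4) = 4 (attained at k = 2)
  C[0][2] = min over k of (A[0][0] + B[0][2] = 3 + 6 = 9, A[0][1] + B[1][2] = 6 + 5 = 11, A[0][2] + B[2][2] = 0 + 8 = 8) = 8 (attained at k = 2)
  C[1][0] = min over k of (A[1][0] + B[0][0] = 6 + 9 = 15, A[1][1] + B[1][0] = 7 + 1 = 8, A[1][2] + B[2][0] = 10 + 10 = 20) = 8 (attained at k = 1)
  C[1][1] = min over k of (A[1][0] + B[0][1] = 6 + 9 = 15, A[1][1] + B[1][1] = 7 + 5 = 12, A[1][2] + B[2][1] = 10 + 4 = 14) = 12 (attained at k = 1)
  C[1][2] = min over k of (A[1][0] + B[0][2] = 6 + 6 = 12, A[1][1] + B[1][2] = 7 + 5 = 12, A[1][2] + B[2][2] = 10 + 8 = 18) = 12 (attained at k = 0)
  C[2][0] = min over k of (A[2][0] + B[0][0] = 4 + 9 = 13, A[2][1] + B[1][0] = 10 + 1 = 11, A[2][2] + B[2][0] = 1 + 10 = 11) = 11 (attained at k = 1)
  C[2][1] = min over k of (A[2][0] + B[0][1] = 4 + 9 = 13, A[2][1] + B[1][1] = 10 + 5 = 15, A[2][2] + B[2][1] = 1 + 4 = 5) = 5 (attained at k = 2)
  C[2][2] = min over k of (A[2][0] + B[0][2] = 4 + 6 = 10, A[2][1] + B[1][2] = 10 + 5 = 15, A[2][2] + B[2][2] = 1 + 8 = 9) = 9 (attained at k = 2)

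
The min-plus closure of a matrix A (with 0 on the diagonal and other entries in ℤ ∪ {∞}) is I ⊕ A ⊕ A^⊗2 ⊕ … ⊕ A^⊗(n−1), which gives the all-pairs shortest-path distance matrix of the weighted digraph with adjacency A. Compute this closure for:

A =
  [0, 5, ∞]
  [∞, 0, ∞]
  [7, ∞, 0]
Closure =
  [0, 5, ∞]
  [∞, 0, ∞]
  [7, 12, 0]

This is the Floyd-Warshall all-pairs shortest-path computation. For each intermediate vertex k = 0, 1, …, 2, update dist[i][j] ← min(dist[i][j], dist[i][k] + dist[k][j]). The final matrix gives, for each (i, j), the minimum total weight of any directed path from i to j (possibly empty when i = j).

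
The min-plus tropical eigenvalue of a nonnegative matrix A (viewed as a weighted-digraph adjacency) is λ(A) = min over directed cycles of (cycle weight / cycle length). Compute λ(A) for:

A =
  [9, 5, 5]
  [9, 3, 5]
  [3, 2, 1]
λ(A) = 1

Enumerate directed cycles and compute their means (weight / length). Sample:
  cycle 0 → 0: weight = 9, length = 1, mean = 9/1 ≈ 9.000
  cycle 1 → 1: weight = 3, length = 1, mean = 3/1 ≈ 3.000
  cycle 2 → 2: weight = 1, length = 1, mean = 1/1 ≈ 1.000
  cycle 0 → 1 → 0: weight = 14, length = 2, mean = 14/2 ≈ 7.000
  cycle 0 → 2 → 0: weight = 8, length = 2, mean = 8/2 ≈ 4.000
  cycle 1 → 0 → 1: weight = 14, length = 2, mean = 14/2 ≈ 7.000
Minimum mean = 1.000, attained e.g. along the cycle 2 → 2 with weight 1 and length 1. So λ(A) = 1/1 = 1.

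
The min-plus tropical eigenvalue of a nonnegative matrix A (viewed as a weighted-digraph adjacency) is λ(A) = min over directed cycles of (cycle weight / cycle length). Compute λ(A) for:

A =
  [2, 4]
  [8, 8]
λ(A) = 2

Enumerate directed cycles and compute their means (weight / length). Sample:
  cycle 0 → 0: weight = 2, length = 1, mean = 2/1 ≈ 2.000
  cycle 1 → 1: weight = 8, length = 1, mean = 8/1 ≈ 8.000
  cycle 0 → 1 → 0: weight = 12, length = 2, mean = 12/2 ≈ 6.000
  cycle 1 → 0 → 1: weight = 12, length = 2, mean = 12/2 ≈ 6.000
Minimum mean = 2.000, attained e.g. along the cycle 0 → 0 with weight 2 and length 1. So λ(A) = 2/1 = 2.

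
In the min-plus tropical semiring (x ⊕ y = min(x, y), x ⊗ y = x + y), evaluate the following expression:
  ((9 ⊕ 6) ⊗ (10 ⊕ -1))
((9 ⊕ 6) ⊗ (10 ⊕ -1)) = 5

Expand innermost to outermost. Recall ⊕ takes the minimum of its arguments and ⊗ takes their sum. Working out the expression ((9 ⊕ 6) ⊗ (10 ⊕ -1)) gives 5.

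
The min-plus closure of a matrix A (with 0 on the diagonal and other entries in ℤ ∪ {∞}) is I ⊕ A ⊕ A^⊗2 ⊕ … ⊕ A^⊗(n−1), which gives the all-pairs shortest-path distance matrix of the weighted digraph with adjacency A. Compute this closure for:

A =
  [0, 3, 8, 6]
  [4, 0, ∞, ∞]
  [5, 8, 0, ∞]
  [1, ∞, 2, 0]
Closure =
  [0, 3, 8, 6]
  [4, 0, 12, 10]
  [5, 8, 0, 11]
  [1, 4, 2, 0]

This is the Floyd-Warshall all-pairs shortest-path computation. For each intermediate vertex k = 0, 1, …, 3, update dist[i][j] ← min(dist[i][j], dist[i][k] + dist[k][j]). The final matrix gives, for each (i, j), the minimum total weight of any directed path from i to j (possibly empty when i = j).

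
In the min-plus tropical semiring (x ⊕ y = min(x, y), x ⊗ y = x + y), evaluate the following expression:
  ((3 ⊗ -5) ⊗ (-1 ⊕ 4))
((3 ⊗ -5) ⊗ (-1 ⊕ 4)) = -3

Expand innermost to outermost. Recall ⊕ takes the minimum of its arguments and ⊗ takes their sum. Working out the expression ((3 ⊗ -5) ⊗ (-1 ⊕ 4)) gives -3.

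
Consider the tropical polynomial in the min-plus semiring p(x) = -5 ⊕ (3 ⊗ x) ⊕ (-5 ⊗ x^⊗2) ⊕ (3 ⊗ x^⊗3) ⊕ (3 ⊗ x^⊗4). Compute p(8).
p(8) = -5

A tropical monomial a ⊗ x^⊗i evaluates to a + i · x. Evaluating each term at x = 8:
  Term 0 contributes -5 + 0 · 8 = -5
  Term 1 contributes 3 + 1 · 8 = 11
  Term 2 contributes -5 + 2 · 8 = 11
  Term 3 contributes 3 + 3 · 8 = 27
  Term 4 contributes 3 + 4 · 8 = 35
p(8) = ⊕ of these = min[-5, 11, 11, 27, 35] = -5.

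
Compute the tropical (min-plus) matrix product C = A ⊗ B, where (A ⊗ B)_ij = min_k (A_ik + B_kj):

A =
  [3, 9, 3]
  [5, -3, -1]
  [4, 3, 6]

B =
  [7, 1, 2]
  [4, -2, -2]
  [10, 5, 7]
A ⊗ B =
  [10, 4, 5]
  [1, -5, -5]
  [7, 1, 1]

Apply the min-plus product entry-by-entry:
  C[0][0] = min over k of (A[0][0] + B[0][0] = 3 + 7 = 10, A[0][1] + B[1][0] = 9 + 4 = 13, A[0][2] + B[2][0] = 3 + 10 = 13) = 10 (attained at k = 0)
  C[0][1] = min over k of (A[0][0] + B[0][1] = 3 + 1 = 4, A[0][1] + B[1][1] = 9 + -2 = 7, A[0][2] + B[2][1] = 3 + 5 = 8) = 4 (attained at k = 0)
  C[0][2] = min over k of (A[0][0] + B[0][2] = 3 + 2 = 5, A[0][1] + B[1][2] = 9 + -2 = 7, A[0][2] + B[2][2] = 3 + 7 = 10) = 5 (attained at k = 0)
  C[1][0] = min over k of (A[1][0] + B[0][0] = 5 + 7 = 12, A[1][1] + B[1][0] = -3 + 4 = 1, A[1][2] + B[2][0] = -1 + 10 = 9) = 1 (attained at k = 1)
  C[1][1] = min over k of (A[1][0] + B[0][1] = 5 + 1 = 6, A[1][1] + B[1][1] = -3 + -2 = -5, A[1][2] + B[2][1] = -1 + 5 = 4) = -5 (attained at k = 1)
  C[1][2] = min over k of (A[1][0] + B[0][2] = 5 + 2 = 7, A[1][1] + B[1][2] = -3 + -2 = -5, A[1][2] + B[2][2] = -1 + 7 = 6) = -5 (attained at k = 1)
  C[2][0] = min over k of (A[2][0] + B[0][0] = 4 + 7 = 11, A[2][1] + B[1][0] = 3 + 4 = 7, A[2][2] + B[2][0] = 6 + 10 = 16) = 7 (attained at k = 1)
  C[2][1] = min over k of (A[2][0] + B[0][1] = 4 + 1 = 5, A[2][1] + B[1][1] = 3 + -2 = 1, A[2][2] + B[2][1] = 6 + 5 = 11) = 1 (attained at k = 1)
  C[2][2] = min over k of (A[2][0] + B[0][2] = 4 + 2 = 6, A[2][1] + B[1][2] = 3 + -2 = 1, A[2][2] + B[2][2] = 6 + 7 = 13) = 1 (attained at k = 1)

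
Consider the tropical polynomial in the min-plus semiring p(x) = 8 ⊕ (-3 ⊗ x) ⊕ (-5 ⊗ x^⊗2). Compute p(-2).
p(-2) = -9

A tropical monomial a ⊗ x^⊗i evaluates to a + i · x. Evaluating each term at x = -2:
  Term 0 contributes 8 + 0 · -2 = 8
  Term 1 contributes -3 + 1 · -2 = -5
  Term 2 contributes -5 + 2 · -2 = -9
p(-2) = ⊕ of these = min[8, -5, -9] = -9.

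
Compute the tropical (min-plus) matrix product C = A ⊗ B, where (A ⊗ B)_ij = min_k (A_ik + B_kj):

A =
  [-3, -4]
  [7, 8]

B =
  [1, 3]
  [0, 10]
A ⊗ B =
  [-4, 0]
  [8, 10]

Apply the min-plus product entry-by-entry:
  C[0][0] = min over k of (A[0][0] + B[0][0] = -3 + 1 = -2, A[0][1] + B[1][0] = -4 + 0 = -4) = -4 (attained at k = 1)
  C[0][1] = min over k of (A[0][0] + B[0][1] = -3 + 3 = 0, A[0][1] + B[1][1] = -4 + 10 = 6) = 0 (attained at k = 0)
  C[1][0] = min over k of (A[1][0] + B[0][0] = 7 + 1 = 8, A[1][1] + B[1][0] = 8 + 0 = 8) = 8 (attained at k = 0)
  C[1][1] = min over k of (A[1][0] + B[0][1] = 7 + 3 = 10, A[1][1] + B[1][1] = 8 + 10 = 18) = 10 (attained at k = 0)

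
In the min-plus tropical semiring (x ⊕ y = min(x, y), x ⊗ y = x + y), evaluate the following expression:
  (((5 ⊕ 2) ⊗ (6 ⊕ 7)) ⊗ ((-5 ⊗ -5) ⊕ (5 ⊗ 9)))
(((5 ⊕ 2) ⊗ (6 ⊕ 7)) ⊗ ((-5 ⊗ -5) ⊕ (5 ⊗ 9))) = -2

Expand innermost to outermost. Recall ⊕ takes the minimum of its arguments and ⊗ takes their sum. Working out the expression (((5 ⊕ 2) ⊗ (6 ⊕ 7)) ⊗ ((-5 ⊗ -5) ⊕ (5 ⊗ 9))) gives -2.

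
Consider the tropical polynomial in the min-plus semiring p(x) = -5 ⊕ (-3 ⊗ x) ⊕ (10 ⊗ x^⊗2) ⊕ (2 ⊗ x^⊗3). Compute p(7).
p(7) = -5

A tropical monomial a ⊗ x^⊗i evaluates to a + i · x. Evaluating each term at x = 7:
  Term 0 contributes -5 + 0 · 7 = -5
  Term 1 contributes -3 + 1 · 7 = 4
  Term 2 contributes 10 + 2 · 7 = 24
  Term 3 contributes 2 + 3 · 7 = 23
p(7) = ⊕ of these = min[-5, 4, 24, 23] = -5.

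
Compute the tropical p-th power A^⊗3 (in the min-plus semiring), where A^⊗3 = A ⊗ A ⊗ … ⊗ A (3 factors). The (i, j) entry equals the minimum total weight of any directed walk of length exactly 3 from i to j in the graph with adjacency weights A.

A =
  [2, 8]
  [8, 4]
A^⊗3 =
  [6, 12]
  [12, 12]

Each entry (A^⊗3)_ij equals the minimum over all length-3 walks i = v_0 → v_1 → … → v_3 = j of Σ_t A[v_t][v_{t+1}]. For example, for (i, j) = (0, 1) we minimise over 4 possible intermediate vertex sequences; the minimum is 12, attained along the walk 0 → 0 → 0 → 1.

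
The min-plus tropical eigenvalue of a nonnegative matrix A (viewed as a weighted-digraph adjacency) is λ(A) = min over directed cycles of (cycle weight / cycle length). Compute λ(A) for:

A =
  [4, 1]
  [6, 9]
λ(A) = 7/2

Enumerate directed cycles and compute their means (weight / length). Sample:
  cycle 0 → 0: weight = 4, length = 1, mean = 4/1 ≈ 4.000
  cycle 1 → 1: weight = 9, length = 1, mean = 9/1 ≈ 9.000
  cycle 0 → 1 → 0: weight = 7, length = 2, mean = 7/2 ≈ 3.500
  cycle 1 → 0 → 1: weight = 7, length = 2, mean = 7/2 ≈ 3.500
Minimum mean = 3.500, attained e.g. along the cycle 0 → 1 → 0 with weight 7 and length 2. So λ(A) = 7/2 = 7/2.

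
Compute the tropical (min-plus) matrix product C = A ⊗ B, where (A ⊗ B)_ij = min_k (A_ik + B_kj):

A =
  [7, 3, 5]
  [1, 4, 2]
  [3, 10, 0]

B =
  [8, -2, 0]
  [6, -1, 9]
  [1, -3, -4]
A ⊗ B =
  [6, 2, 1]
  [3, -1, -2]
  [1, -3, -4]

Apply the min-plus product entry-by-entry:
  C[0][0] = min over k of (A[0][0] + B[0][0] = 7 + 8 = 15, A[0][1] + B[1][0] = 3 + 6 = 9, A[0][2] + B[2][0] = 5 + 1 = 6) = 6 (attained at k = 2)
  C[0][1] = min over k of (A[0][0] + B[0][1] = 7 + -2 = 5, A[0][1] + B[1][1] = 3 + -1 = 2, A[0][2] + B[2][1] = 5 + -3 = 2) = 2 (attained at k = 1)
  C[0][2] = min over k of (A[0][0] + B[0][2] = 7 + 0 = 7, A[0][1] + B[1][2] = 3 + 9 = 12, A[0][2] + B[2][2] = 5 + -4 = 1) = 1 (attained at k = 2)
  C[1][0] = min over k of (A[1][0] + B[0][0] = 1 + 8 = 9, A[1][1] + B[1][0] = 4 + 6 = 10, A[1][2] + B[2][0] = 2 + 1 = 3) = 3 (attained at k = 2)
  C[1][1] = min over k of (A[1][0] + B[0][1] = 1 + -2 = -1, A[1][1] + B[1][1] = 4 + -1 = 3, A[1][2] + B[2][1] = 2 + -3 = -1) = -1 (attained at k = 0)
  C[1][2] = min over k of (A[1][0] + B[0][2] = 1 + 0 = 1, A[1][1] + B[1][2] = 4 + 9 = 13, A[1][2] + B[2][2] = 2 + -4 = -2) = -2 (attained at k = 2)
  C[2][0] = min over k of (A[2][0] + B[0][0] = 3 + 8 = 11, A[2][1] + B[1][0] = 10 + 6 = 16, A[2][2] + B[2][0] = 0 + 1 = 1) = 1 (attained at k = 2)
  C[2][1] = min over k of (A[2][0] + B[0][1] = 3 + -2 = 1, A[2][1] + B[1][1] = 10 + -1 = 9, A[2][2] + B[2][1] = 0 + -3 = -3) = -3 (attained at k = 2)
  C[2][2] = min over k of (A[2][0] + B[0][2] = 3 + 0 = 3, A[2][1] + B[1][2] = 10 + 9 = 19, A[2][2] + B[2][2] = 0 + -4 = -4) = -4 (attained at k = 2)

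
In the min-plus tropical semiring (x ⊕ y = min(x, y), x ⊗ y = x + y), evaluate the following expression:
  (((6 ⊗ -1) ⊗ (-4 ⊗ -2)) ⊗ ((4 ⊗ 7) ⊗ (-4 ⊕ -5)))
(((6 ⊗ -1) ⊗ (-4 ⊗ -2)) ⊗ ((4 ⊗ 7) ⊗ (-4 ⊕ -5))) = 5

Expand innermost to outermost. Recall ⊕ takes the minimum of its arguments and ⊗ takes their sum. Working out the expression (((6 ⊗ -1) ⊗ (-4 ⊗ -2)) ⊗ ((4 ⊗ 7) ⊗ (-4 ⊕ -5))) gives 5.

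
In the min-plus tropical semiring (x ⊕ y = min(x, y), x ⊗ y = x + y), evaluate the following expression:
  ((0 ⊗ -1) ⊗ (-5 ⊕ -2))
((0 ⊗ -1) ⊗ (-5 ⊕ -2)) = -6

Expand innermost to outermost. Recall ⊕ takes the minimum of its arguments and ⊗ takes their sum. Working out the expression ((0 ⊗ -1) ⊗ (-5 ⊕ -2)) gives -6.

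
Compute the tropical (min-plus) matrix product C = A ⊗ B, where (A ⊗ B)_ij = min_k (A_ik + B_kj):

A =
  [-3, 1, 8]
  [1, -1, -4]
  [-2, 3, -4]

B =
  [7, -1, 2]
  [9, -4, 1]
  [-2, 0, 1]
A ⊗ B =
  [4, -4, -1]
  [-6, -5, -3]
  [-6, -4, -3]

Apply the min-plus product entry-by-entry:
  C[0][0] = min over k of (A[0][0] + B[0][0] = -3 + 7 = 4, A[0][1] + B[1][0] = 1 + 9 = 10, A[0][2] + B[2][0] = 8 + -2 = 6) = 4 (attained at k = 0)
  C[0][1] = min over k of (A[0][0] + B[0][1] = -3 + -1 = -4, A[0][1] + B[1][1] = 1 + -4 = -3, A[0][2] + B[2][1] = 8 + 0 = 8) = -4 (attained at k = 0)
  C[0][2] = min over k of (A[0][0] + B[0][2] = -3 + 2 = -1, A[0][1] + B[1][2] = 1 + 1 = 2, A[0][2] + B[2][2] = 8 + 1 = 9) = -1 (attained at k = 0)
  C[1][0] = min over k of (A[1][0] + B[0][0] = 1 + 7 = 8, A[1][1] + B[1][0] = -1 + 9 = 8, A[1][2] + B[2][0] = -4 + -2 = -6) = -6 (attained at k = 2)
  C[1][1] = min over k of (A[1][0] + B[0][1] = 1 + -1 = 0, A[1][1] + B[1][1] = -1 + -4 = -5, A[1][2] + B[2][1] = -4 + 0 = -4) = -5 (attained at k = 1)
  C[1][2] = min over k of (A[1][0] + B[0][2] = 1 + 2 = 3, A[1][1] + B[1][2] = -1 + 1 = 0, A[1][2] + B[2][2] = -4 + 1 = -3) = -3 (attained at k = 2)
  C[2][0] = min over k of (A[2][0] + B[0][0] = -2 + 7 = 5, A[2][1] + B[1][0] = 3 + 9 = 12, A[2][2] + B[2][0] = -4 + -2 = -6) = -6 (attained at k = 2)
  C[2][1] = min over k of (A[2][0] + B[0][1] = -2 + -1 = -3, A[2][1] + B[1][1] = 3 + -4 = -1, A[2][2] + B[2][1] = -4 + 0 = -4) = -4 (attained at k = 2)
  C[2][2] = min over k of (A[2][0] + B[0][2] = -2 + 2 = 0, A[2][1] + B[1][2] = 3 + 1 = 4, A[2][2] + B[2][2] = -4 + 1 = -3) = -3 (attained at k = 2)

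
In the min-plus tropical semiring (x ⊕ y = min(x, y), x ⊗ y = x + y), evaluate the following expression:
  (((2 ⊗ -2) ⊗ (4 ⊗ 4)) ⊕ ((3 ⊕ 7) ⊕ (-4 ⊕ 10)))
(((2 ⊗ -2) ⊗ (4 ⊗ 4)) ⊕ ((3 ⊕ 7) ⊕ (-4 ⊕ 10))) = -4

Expand innermost to outermost. Recall ⊕ takes the minimum of its arguments and ⊗ takes their sum. Working out the expression (((2 ⊗ -2) ⊗ (4 ⊗ 4)) ⊕ ((3 ⊕ 7) ⊕ (-4 ⊕ 10))) gives -4.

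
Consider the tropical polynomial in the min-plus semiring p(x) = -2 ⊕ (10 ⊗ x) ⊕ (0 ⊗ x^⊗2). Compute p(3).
p(3) = -2

A tropical monomial a ⊗ x^⊗i evaluates to a + i · x. Evaluating each term at x = 3:
  Term 0 contributes -2 + 0 · 3 = -2
  Term 1 contributes 10 + 1 · 3 = 13
  Term 2 contributes 0 + 2 · 3 = 6
p(3) = ⊕ of these = min[-2, 13, 6] = -2.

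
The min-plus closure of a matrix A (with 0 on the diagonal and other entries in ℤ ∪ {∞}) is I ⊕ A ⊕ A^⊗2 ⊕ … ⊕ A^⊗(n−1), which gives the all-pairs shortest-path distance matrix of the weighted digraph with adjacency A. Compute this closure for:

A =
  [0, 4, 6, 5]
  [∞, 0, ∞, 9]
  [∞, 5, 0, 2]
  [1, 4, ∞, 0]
Closure =
  [0, 4, 6, 5]
  [10, 0, 16, 9]
  [3, 5, 0, 2]
  [1, 4, 7, 0]

This is the Floyd-Warshall all-pairs shortest-path computation. For each intermediate vertex k = 0, 1, …, 3, update dist[i][j] ← min(dist[i][j], dist[i][k] + dist[k][j]). The final matrix gives, for each (i, j), the minimum total weight of any directed path from i to j (possibly empty when i = j).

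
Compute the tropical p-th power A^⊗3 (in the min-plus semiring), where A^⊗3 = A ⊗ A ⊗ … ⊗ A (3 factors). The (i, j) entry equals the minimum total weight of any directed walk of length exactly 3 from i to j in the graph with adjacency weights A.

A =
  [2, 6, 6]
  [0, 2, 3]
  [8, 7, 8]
A^⊗3 =
  [6, 10, 10]
  [4, 6, 7]
  [9, 11, 12]

Each entry (A^⊗3)_ij equals the minimum over all length-3 walks i = v_0 → v_1 → … → v_3 = j of Σ_t A[v_t][v_{t+1}]. For example, for (i, j) = (0, 2) we minimise over 9 possible intermediate vertex sequences; the minimum is 10, attained along the walk 0 → 0 → 0 → 2.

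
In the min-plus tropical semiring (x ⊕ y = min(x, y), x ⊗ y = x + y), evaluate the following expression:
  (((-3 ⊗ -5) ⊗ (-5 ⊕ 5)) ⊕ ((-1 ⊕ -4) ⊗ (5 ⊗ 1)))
(((-3 ⊗ -5) ⊗ (-5 ⊕ 5)) ⊕ ((-1 ⊕ -4) ⊗ (5 ⊗ 1))) = -13

Expand innermost to outermost. Recall ⊕ takes the minimum of its arguments and ⊗ takes their sum. Working out the expression (((-3 ⊗ -5) ⊗ (-5 ⊕ 5)) ⊕ ((-1 ⊕ -4) ⊗ (5 ⊗ 1))) gives -13.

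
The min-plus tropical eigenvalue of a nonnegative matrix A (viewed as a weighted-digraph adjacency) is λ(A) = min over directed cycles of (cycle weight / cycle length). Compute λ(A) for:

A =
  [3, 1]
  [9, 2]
λ(A) = 2

Enumerate directed cycles and compute their means (weight / length). Sample:
  cycle 0 → 0: weight = 3, length = 1, mean = 3/1 ≈ 3.000
  cycle 1 → 1: weight = 2, length = 1, mean = 2/1 ≈ 2.000
  cycle 0 → 1 → 0: weight = 10, length = 2, mean = 10/2 ≈ 5.000
  cycle 1 → 0 → 1: weight = 10, length = 2, mean = 10/2 ≈ 5.000
Minimum mean = 2.000, attained e.g. along the cycle 1 → 1 with weight 2 and length 1. So λ(A) = 2/1 = 2.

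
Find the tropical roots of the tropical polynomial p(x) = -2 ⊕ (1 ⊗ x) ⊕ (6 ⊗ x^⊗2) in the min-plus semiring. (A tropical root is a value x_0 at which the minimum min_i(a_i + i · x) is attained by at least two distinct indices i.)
Roots: {-5, -3}

Each tropical root is a break point of the lower envelope of the lines y = a_i + i · x (there are 3 lines, with slopes 0, 1, ..., 2). Only the lines that attain the minimum somewhere contribute to roots; other lines are dominated. Here the surviving (envelope) indices are i = 2, i = 1, i = 0.
Intersections between consecutive envelope lines give the roots: for adjacent envelope indices i < j the intersection is x = (a_i − a_j) / (j − i). Reading off the sorted break points: {-5, -3}.
Verification: at each break x_0, at least two indices attain the minimum of min_i(a_i + i · x_0).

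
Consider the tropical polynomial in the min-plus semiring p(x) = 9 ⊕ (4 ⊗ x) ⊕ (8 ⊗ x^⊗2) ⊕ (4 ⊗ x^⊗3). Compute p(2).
p(2) = 6

A tropical monomial a ⊗ x^⊗i evaluates to a + i · x. Evaluating each term at x = 2:
  Term 0 contributes 9 + 0 · 2 = 9
  Term 1 contributes 4 + 1 · 2 = 6
  Term 2 contributes 8 + 2 · 2 = 12
  Term 3 contributes 4 + 3 · 2 = 10
p(2) = ⊕ of these = min[9, 6, 12, 10] = 6.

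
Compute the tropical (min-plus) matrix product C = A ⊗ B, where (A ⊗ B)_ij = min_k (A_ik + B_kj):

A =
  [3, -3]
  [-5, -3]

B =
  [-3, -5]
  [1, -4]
A ⊗ B =
  [-2, -7]
  [-8, -10]

Apply the min-plus product entry-by-entry:
  C[0][0] = min over k of (A[0][0] + B[0][0] = 3 + -3 = 0, A[0][1] + B[1][0] = -3 + 1 = -2) = -2 (attained at k = 1)
  C[0][1] = min over k of (A[0][0] + B[0][1] = 3 + -5 = -2, A[0][1] + B[1][1] = -3 + -4 = -7) = -7 (attained at k = 1)
  C[1][0] = min over k of (A[1][0] + B[0][0] = -5 + -3 = -8, A[1][1] + B[1][0] = -3 + 1 = -2) = -8 (attained at k = 0)
  C[1][1] = min over k of (A[1][0] + B[0][1] = -5 + -5 = -10, A[1][1] + B[1][1] = -3 + -4 = -7) = -10 (attained at k = 0)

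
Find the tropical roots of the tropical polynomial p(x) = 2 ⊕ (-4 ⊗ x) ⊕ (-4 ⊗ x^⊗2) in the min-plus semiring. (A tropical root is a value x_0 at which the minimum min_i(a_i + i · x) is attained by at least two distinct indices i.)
Roots: {0, 6}

Each tropical root is a break point of the lower envelope of the lines y = a_i + i · x (there are 3 lines, with slopes 0, 1, ..., 2). Only the lines that attain the minimum somewhere contribute to roots; other lines are dominated. Here the surviving (envelope) indices are i = 2, i = 1, i = 0.
Intersections between consecutive envelope lines give the roots: for adjacent envelope indices i < j the intersection is x = (a_i − a_j) / (j − i). Reading off the sorted break points: {0, 6}.
Verification: at each break x_0, at least two indices attain the minimum of min_i(a_i + i · x_0).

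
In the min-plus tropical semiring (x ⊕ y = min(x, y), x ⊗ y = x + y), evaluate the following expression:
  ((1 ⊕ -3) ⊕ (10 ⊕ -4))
((1 ⊕ -3) ⊕ (10 ⊕ -4)) = -4

Expand innermost to outermost. Recall ⊕ takes the minimum of its arguments and ⊗ takes their sum. Working out the expression ((1 ⊕ -3) ⊕ (10 ⊕ -4)) gives -4.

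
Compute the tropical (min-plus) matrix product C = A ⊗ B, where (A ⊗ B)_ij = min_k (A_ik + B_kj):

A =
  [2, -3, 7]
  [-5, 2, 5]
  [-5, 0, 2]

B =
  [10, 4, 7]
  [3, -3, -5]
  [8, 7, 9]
A ⊗ B =
  [0, -6, -8]
  [5, -1, -3]
  [3, -3, -5]

Apply the min-plus product entry-by-entry:
  C[0][0] = min over k of (A[0][0] + B[0][0] = 2 + 10 = 12, A[0][1] + B[1][0] = -3 + 3 = 0, A[0][2] + B[2][0] = 7 + 8 = 15) = 0 (attained at k = 1)
  C[0][1] = min over k of (A[0][0] + B[0][1] = 2 + 4 = 6, A[0][1] + B[1][1] = -3 + -3 = -6, A[0][2] + B[2][1] = 7 + 7 = 14) = -6 (attained at k = 1)
  C[0][2] = min over k of (A[0][0] + B[0][2] = 2 + 7 = 9, A[0][1] + B[1][2] = -3 + -5 = -8, A[0][2] + B[2][2] = 7 + 9 = 16) = -8 (attained at k = 1)
  C[1][0] = min over k of (A[1][0] + B[0][0] = -5 + 10 = 5, A[1][1] + B[1][0] = 2 + 3 = 5, A[1][2] + B[2][0] = 5 + 8 = 13) = 5 (attained at k = 0)
  C[1][1] = min over k of (A[1][0] + B[0][1] = -5 + 4 = -1, A[1][1] + B[1][1] = 2 + -3 = -1, A[1][2] + B[2][1] = 5 + 7 = 12) = -1 (attained at k = 0)
  C[1][2] = min over k of (A[1][0] + B[0][2] = -5 + 7 = 2, A[1][1] + B[1][2] = 2 + -5 = -3, A[1][2] + B[2][2] = 5 + 9 = 14) = -3 (attained at k = 1)
  C[2][0] = min over k of (A[2][0] + B[0][0] = -5 + 10 = 5, A[2][1] + B[1][0] = 0 + 3 = 3, A[2][2] + B[2][0] = 2 + 8 = 10) = 3 (attained at k = 1)
  C[2][1] = min over k of (A[2][0] + B[0][1] = -5 + 4 = -1, A[2][1] + B[1][1] = 0 + -3 = -3, A[2][2] + B[2][1] = 2 + 7 = 9) = -3 (attained at k = 1)
  C[2][2] = min over k of (A[2][0] + B[0][2] = -5 + 7 = 2, A[2][1] + B[1][2] = 0 + -5 = -5, A[2][2] + B[2][2] = 2 + 9 = 11) = -5 (attained at k = 1)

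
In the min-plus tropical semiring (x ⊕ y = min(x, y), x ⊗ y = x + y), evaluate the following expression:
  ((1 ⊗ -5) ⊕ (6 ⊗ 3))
((1 ⊗ -5) ⊕ (6 ⊗ 3)) = -4

Expand innermost to outermost. Recall ⊕ takes the minimum of its arguments and ⊗ takes their sum. Working out the expression ((1 ⊗ -5) ⊕ (6 ⊗ 3)) gives -4.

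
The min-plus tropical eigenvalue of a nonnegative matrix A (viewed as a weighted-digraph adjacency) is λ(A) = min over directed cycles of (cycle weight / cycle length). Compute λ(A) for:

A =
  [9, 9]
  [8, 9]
λ(A) = 17/2

Enumerate directed cycles and compute their means (weight / length). Sample:
  cycle 0 → 0: weight = 9, length = 1, mean = 9/1 ≈ 9.000
  cycle 1 → 1: weight = 9, length = 1, mean = 9/1 ≈ 9.000
  cycle 0 → 1 → 0: weight = 17, length = 2, mean = 17/2 ≈ 8.500
  cycle 1 → 0 → 1: weight = 17, length = 2, mean = 17/2 ≈ 8.500
Minimum mean = 8.500, attained e.g. along the cycle 0 → 1 → 0 with weight 17 and length 2. So λ(A) = 17/2 = 17/2.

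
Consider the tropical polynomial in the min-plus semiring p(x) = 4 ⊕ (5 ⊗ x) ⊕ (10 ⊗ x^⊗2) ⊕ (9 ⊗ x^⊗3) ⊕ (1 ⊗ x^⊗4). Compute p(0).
p(0) = 1

A tropical monomial a ⊗ x^⊗i evaluates to a + i · x. Evaluating each term at x = 0:
  Term 0 contributes 4 + 0 · 0 = 4
  Term 1 contributes 5 + 1 · 0 = 5
  Term 2 contributes 10 + 2 · 0 = 10
  Term 3 contributes 9 + 3 · 0 = 9
  Term 4 contributes 1 + 4 · 0 = 1
p(0) = ⊕ of these = min[4, 5, 10, 9, 1] = 1.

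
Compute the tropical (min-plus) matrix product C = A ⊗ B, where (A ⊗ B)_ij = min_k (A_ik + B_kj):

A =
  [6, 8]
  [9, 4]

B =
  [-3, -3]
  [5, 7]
A ⊗ B =
  [3, 3]
  [6, 6]

Apply the min-plus product entry-by-entry:
  C[0][0] = min over k of (A[0][0] + B[0][0] = 6 + -3 = 3, A[0][1] + B[1][0] = 8 + 5 = 13) = 3 (attained at k = 0)
  C[0][1] = min over k of (A[0][0] + B[0][1] = 6 + -3 = 3, A[0][1] + B[1][1] = 8 + 7 = 15) = 3 (attained at k = 0)
  C[1][0] = min over k of (A[1][0] + B[0][0] = 9 + -3 = 6, A[1][1] + B[1][0] = 4 + 5 = 9) = 6 (attained at k = 0)
  C[1][1] = min over k of (A[1][0] + B[0][1] = 9 + -3 = 6, A[1][1] + B[1][1] = 4 + 7 = 11) = 6 (attained at k = 0)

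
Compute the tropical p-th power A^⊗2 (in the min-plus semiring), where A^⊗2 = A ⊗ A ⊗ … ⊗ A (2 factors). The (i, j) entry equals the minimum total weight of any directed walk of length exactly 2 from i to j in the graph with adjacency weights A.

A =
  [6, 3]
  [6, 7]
A^⊗2 =
  [9, 9]
  [12, 9]

Each entry (A^⊗2)_ij equals the minimum over all length-2 walks i = v_0 → v_1 → … → v_2 = j of Σ_t A[v_t][v_{t+1}]. For example, for (i, j) = (0, 1) we minimise over 2 possible intermediate vertex sequences; the minimum is 9, attained along the walk 0 → 0 → 1.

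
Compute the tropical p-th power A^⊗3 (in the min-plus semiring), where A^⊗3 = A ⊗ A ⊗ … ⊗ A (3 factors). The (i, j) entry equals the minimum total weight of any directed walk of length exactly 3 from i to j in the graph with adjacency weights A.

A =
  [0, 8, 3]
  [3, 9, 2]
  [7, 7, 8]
A^⊗3 =
  [0, 8, 3]
  [3, 11, 6]
  [7, 15, 10]

Each entry (A^⊗3)_ij equals the minimum over all length-3 walks i = v_0 → v_1 → … → v_3 = j of Σ_t A[v_t][v_{t+1}]. For example, for (i, j) = (0, 2) we minimise over 9 possible intermediate vertex sequences; the minimum is 3, attained along the walk 0 → 0 → 0 → 2.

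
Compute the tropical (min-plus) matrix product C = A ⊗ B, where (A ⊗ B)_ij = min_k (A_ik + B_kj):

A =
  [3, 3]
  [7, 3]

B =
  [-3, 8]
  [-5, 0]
A ⊗ B =
  [-2, 3]
  [-2, 3]

Apply the min-plus product entry-by-entry:
  C[0][0] = min over k of (A[0][0] + B[0][0] = 3 + -3 = 0, A[0][1] + B[1][0] = 3 + -5 = -2) = -2 (attained at k = 1)
  C[0][1] = min over k of (A[0][0] + B[0][1] = 3 + 8 = 11, A[0][1] + B[1][1] = 3 + 0 = 3) = 3 (attained at k = 1)
  C[1][0] = min over k of (A[1][0] + B[0][0] = 7 + -3 = 4, A[1][1] + B[1][0] = 3 + -5 = -2) = -2 (attained at k = 1)
  C[1][1] = min over k of (A[1][0] + B[0][1] = 7 + 8 = 15, A[1][1] + B[1][1] = 3 + 0 = 3) = 3 (attained at k = 1)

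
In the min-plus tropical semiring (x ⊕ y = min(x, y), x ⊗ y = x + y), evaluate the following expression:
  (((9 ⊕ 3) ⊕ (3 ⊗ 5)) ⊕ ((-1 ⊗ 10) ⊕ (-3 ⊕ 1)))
(((9 ⊕ 3) ⊕ (3 ⊗ 5)) ⊕ ((-1 ⊗ 10) ⊕ (-3 ⊕ 1))) = -3

Expand innermost to outermost. Recall ⊕ takes the minimum of its arguments and ⊗ takes their sum. Working out the expression (((9 ⊕ 3) ⊕ (3 ⊗ 5)) ⊕ ((-1 ⊗ 10) ⊕ (-3 ⊕ 1))) gives -3.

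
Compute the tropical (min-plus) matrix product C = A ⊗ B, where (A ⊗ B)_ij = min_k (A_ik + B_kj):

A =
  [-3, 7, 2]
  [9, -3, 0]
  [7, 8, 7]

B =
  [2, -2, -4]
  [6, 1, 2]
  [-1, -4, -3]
A ⊗ B =
  [-1, -5, -7]
  [-1, -4, -3]
  [6, 3, 3]

Apply the min-plus product entry-by-entry:
  C[0][0] = min over k of (A[0][0] + B[0][0] = -3 + 2 = -1, A[0][1] + B[1][0] = 7 + 6 = 13, A[0][2] + B[2][0] = 2 + -1 = 1) = -1 (attained at k = 0)
  C[0][1] = min over k of (A[0][0] + B[0][1] = -3 + -2 = -5, A[0][1] + B[1][1] = 7 + 1 = 8, A[0][2] + B[2][1] = 2 + -4 = -2) = -5 (attained at k = 0)
  C[0][2] = min over k of (A[0][0] + B[0][2] = -3 + -4 = -7, A[0][1] + B[1][2] = 7 + 2 = 9, A[0][2] + B[2][2] = 2 + -3 = -1) = -7 (attained at k = 0)
  C[1][0] = min over k of (A[1][0] + B[0][0] = 9 + 2 = 11, A[1][1] + B[1][0] = -3 + 6 = 3, A[1][2] + B[2][0] = 0 + -1 = -1) = -1 (attained at k = 2)
  C[1][1] = min over k of (A[1][0] + B[0][1] = 9 + -2 = 7, A[1][1] + B[1][1] = -3 + 1 = -2, A[1][2] + B[2][1] = 0 + -4 = -4) = -4 (attained at k = 2)
  C[1][2] = min over k of (A[1][0] + B[0][2] = 9 + -4 = 5, A[1][1] + B[1][2] = -3 + 2 = -1, A[1][2] + B[2][2] = 0 + -3 = -3) = -3 (attained at k = 2)
  C[2][0] = min over k of (A[2][0] + B[0][0] = 7 + 2 = 9, A[2][1] + B[1][0] = 8 + 6 = 14, A[2][2] + B[2][0] = 7 + -1 = 6) = 6 (attained at k = 2)
  C[2][1] = min over k of (A[2][0] + B[0][1] = 7 + -2 = 5, A[2][1] + B[1][1] = 8 + 1 = 9, A[2][2] + B[2][1] = 7 + -4 = 3) = 3 (attained at k = 2)
  C[2][2] = min over k of (A[2][0] + B[0][2] = 7 + -4 = 3, A[2][1] + B[1][2] = 8 + 2 = 10, A[2][2] + B[2][2] = 7 + -3 = 4) = 3 (attained at k = 0)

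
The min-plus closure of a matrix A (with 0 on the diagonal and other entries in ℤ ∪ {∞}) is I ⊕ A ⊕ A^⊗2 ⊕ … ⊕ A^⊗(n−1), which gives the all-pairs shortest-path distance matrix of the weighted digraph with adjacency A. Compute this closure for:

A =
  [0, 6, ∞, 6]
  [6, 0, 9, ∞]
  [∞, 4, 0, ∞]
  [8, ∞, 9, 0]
Closure =
  [0, 6, 15, 6]
  [6, 0, 9, 12]
  [10, 4, 0, 16]
  [8, 13, 9, 0]

This is the Floyd-Warshall all-pairs shortest-path computation. For each intermediate vertex k = 0, 1, …, 3, update dist[i][j] ← min(dist[i][j], dist[i][k] + dist[k][j]). The final matrix gives, for each (i, j), the minimum total weight of any directed path from i to j (possibly empty when i = j).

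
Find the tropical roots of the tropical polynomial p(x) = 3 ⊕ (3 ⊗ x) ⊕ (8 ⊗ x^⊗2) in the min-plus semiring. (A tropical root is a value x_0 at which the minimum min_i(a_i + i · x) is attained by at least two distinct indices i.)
Roots: {-5, 0}

Each tropical root is a break point of the lower envelope of the lines y = a_i + i · x (there are 3 lines, with slopes 0, 1, ..., 2). Only the lines that attain the minimum somewhere contribute to roots; other lines are dominated. Here the surviving (envelope) indices are i = 2, i = 1, i = 0.
Intersections between consecutive envelope lines give the roots: for adjacent envelope indices i < j the intersection is x = (a_i − a_j) / (j − i). Reading off the sorted break points: {-5, 0}.
Verification: at each break x_0, at least two indices attain the minimum of min_i(a_i + i · x_0).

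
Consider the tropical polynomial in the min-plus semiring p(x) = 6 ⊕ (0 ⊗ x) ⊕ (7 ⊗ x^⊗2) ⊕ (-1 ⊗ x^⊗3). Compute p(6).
p(6) = 6

A tropical monomial a ⊗ x^⊗i evaluates to a + i · x. Evaluating each term at x = 6:
  Term 0 contributes 6 + 0 · 6 = 6
  Term 1 contributes 0 + 1 · 6 = 6
  Term 2 contributes 7 + 2 · 6 = 19
  Term 3 contributes -1 + 3 · 6 = 17
p(6) = ⊕ of these = min[6, 6, 19, 17] = 6.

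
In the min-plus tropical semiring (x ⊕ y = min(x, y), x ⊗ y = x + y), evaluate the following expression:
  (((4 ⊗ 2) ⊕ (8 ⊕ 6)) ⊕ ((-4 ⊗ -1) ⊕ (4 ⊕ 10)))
(((4 ⊗ 2) ⊕ (8 ⊕ 6)) ⊕ ((-4 ⊗ -1) ⊕ (4 ⊕ 10))) = -5

Expand innermost to outermost. Recall ⊕ takes the minimum of its arguments and ⊗ takes their sum. Working out the expression (((4 ⊗ 2) ⊕ (8 ⊕ 6)) ⊕ ((-4 ⊗ -1) ⊕ (4 ⊕ 10))) gives -5.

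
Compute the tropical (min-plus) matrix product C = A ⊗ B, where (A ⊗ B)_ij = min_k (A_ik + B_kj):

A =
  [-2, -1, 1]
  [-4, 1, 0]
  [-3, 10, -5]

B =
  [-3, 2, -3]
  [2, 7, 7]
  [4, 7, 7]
A ⊗ B =
  [-5, 0, -5]
  [-7, -2, -7]
  [-6, -1, -6]

Apply the min-plus product entry-by-entry:
  C[0][0] = min over k of (A[0][0] + B[0][0] = -2 + -3 = -5, A[0][1] + B[1][0] = -1 + 2 = 1, A[0][2] + B[2][0] = 1 + 4 = 5) = -5 (attained at k = 0)
  C[0][1] = min over k of (A[0][0] + B[0][1] = -2 + 2 = 0, A[0][1] + B[1][1] = -1 + 7 = 6, A[0][2] + B[2][1] = 1 + 7 = 8) = 0 (attained at k = 0)
  C[0][2] = min over k of (A[0][0] + B[0][2] = -2 + -3 = -5, A[0][1] + B[1][2] = -1 + 7 = 6, A[0][2] + B[2][2] = 1 + 7 = 8) = -5 (attained at k = 0)
  C[1][0] = min over k of (A[1][0] + B[0][0] = -4 + -3 = -7, A[1][1] + B[1][0] = 1 + 2 = 3, A[1][2] + B[2][0] = 0 + 4 = 4) = -7 (attained at k = 0)
  C[1][1] = min over k of (A[1][0] + B[0][1] = -4 + 2 = -2, A[1][1] + B[1][1] = 1 + 7 = 8, A[1][2] + B[2][1] = 0 + 7 = 7) = -2 (attained at k = 0)
  C[1][2] = min over k of (A[1][0] + B[0][2] = -4 + -3 = -7, A[1][1] + B[1][2] = 1 + 7 = 8, A[1][2] + B[2][2] = 0 + 7 = 7) = -7 (attained at k = 0)
  C[2][0] = min over k of (A[2][0] + B[0][0] = -3 + -3 = -6, A[2][1] + B[1][0] = 10 + 2 = 12, A[2][2] + B[2][0] = -5 + 4 = -1) = -6 (attained at k = 0)
  C[2][1] = min over k of (A[2][0] + B[0][1] = -3 + 2 = -1, A[2][1] + B[1][1] = 10 + 7 = 17, A[2][2] + B[2][1] = -5 + 7 = 2) = -1 (attained at k = 0)
  C[2][2] = min over k of (A[2][0] + B[0][2] = -3 + -3 = -6, A[2][1] + B[1][2] = 10 + 7 = 17, A[2][2] + B[2][2] = -5 + 7 = 2) = -6 (attained at k = 0)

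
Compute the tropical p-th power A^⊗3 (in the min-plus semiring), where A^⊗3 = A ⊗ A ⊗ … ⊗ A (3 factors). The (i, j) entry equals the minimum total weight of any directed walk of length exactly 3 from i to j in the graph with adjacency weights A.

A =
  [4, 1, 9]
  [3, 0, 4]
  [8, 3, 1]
A^⊗3 =
  [4, 1, 5]
  [3, 0, 4]
  [6, 3, 3]

Each entry (A^⊗3)_ij equals the minimum over all length-3 walks i = v_0 → v_1 → … → v_3 = j of Σ_t A[v_t][v_{t+1}]. For example, for (i, j) = (0, 2) we minimise over 9 possible intermediate vertex sequences; the minimum is 5, attained along the walk 0 → 1 → 1 → 2.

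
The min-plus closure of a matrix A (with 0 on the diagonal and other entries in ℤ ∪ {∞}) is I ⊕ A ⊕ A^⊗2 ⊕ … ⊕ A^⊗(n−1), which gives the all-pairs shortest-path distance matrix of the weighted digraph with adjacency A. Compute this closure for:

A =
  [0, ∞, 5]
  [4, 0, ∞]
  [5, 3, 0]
Closure =
  [0, 8, 5]
  [4, 0, 9]
  [5, 3, 0]

This is the Floyd-Warshall all-pairs shortest-path computation. For each intermediate vertex k = 0, 1, …, 2, update dist[i][j] ← min(dist[i][j], dist[i][k] + dist[k][j]). The final matrix gives, for each (i, j), the minimum total weight of any directed path from i to j (possibly empty when i = j).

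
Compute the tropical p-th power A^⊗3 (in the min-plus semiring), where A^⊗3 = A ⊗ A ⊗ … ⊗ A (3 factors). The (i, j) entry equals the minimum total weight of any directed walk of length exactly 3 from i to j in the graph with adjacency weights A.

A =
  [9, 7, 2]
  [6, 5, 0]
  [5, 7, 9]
A^⊗3 =
  [12, 14, 9]
  [10, 12, 7]
  [12, 14, 12]

Each entry (A^⊗3)_ij equals the minimum over all length-3 walks i = v_0 → v_1 → … → v_3 = j of Σ_t A[v_t][v_{t+1}]. For example, for (i, j) = (0, 2) we minimise over 9 possible intermediate vertex sequences; the minimum is 9, attained along the walk 0 → 2 → 0 → 2.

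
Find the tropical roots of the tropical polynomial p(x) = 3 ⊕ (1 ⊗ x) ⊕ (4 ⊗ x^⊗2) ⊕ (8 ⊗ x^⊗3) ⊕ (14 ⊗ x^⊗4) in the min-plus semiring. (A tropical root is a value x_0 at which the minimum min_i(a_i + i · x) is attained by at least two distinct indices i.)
Roots: {-6, -4, -3, 2}

Each tropical root is a break point of the lower envelope of the lines y = a_i + i · x (there are 5 lines, with slopes 0, 1, ..., 4). Only the lines that attain the minimum somewhere contribute to roots; other lines are dominated. Here the surviving (envelope) indices are i = 4, i = 3, i = 2, i = 1, i = 0.
Intersections between consecutive envelope lines give the roots: for adjacent envelope indices i < j the intersection is x = (a_i − a_j) / (j − i). Reading off the sorted break points: {-6, -4, -3, 2}.
Verification: at each break x_0, at least two indices attain the minimum of min_i(a_i + i · x_0).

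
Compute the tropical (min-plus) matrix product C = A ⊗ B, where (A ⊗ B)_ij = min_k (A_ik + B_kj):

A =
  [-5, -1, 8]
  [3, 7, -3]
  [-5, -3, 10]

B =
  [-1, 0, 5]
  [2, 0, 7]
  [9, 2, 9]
A ⊗ B =
  [-6, -5, 0]
  [2, -1, 6]
  [-6, -5, 0]

Apply the min-plus product entry-by-entry:
  C[0][0] = min over k of (A[0][0] + B[0][0] = -5 + -1 = -6, A[0][1] + B[1][0] = -1 + 2 = 1, A[0][2] + B[2][0] = 8 + 9 = 17) = -6 (attained at k = 0)
  C[0][1] = min over k of (A[0][0] + B[0][1] = -5 + 0 = -5, A[0][1] + B[1][1] = -1 + 0 = -1, A[0][2] + B[2][1] = 8 + 2 = 10) = -5 (attained at k = 0)
  C[0][2] = min over k of (A[0][0] + B[0][2] = -5 + 5 = 0, A[0][1] + B[1][2] = -1 + 7 = 6, A[0][2] + B[2][2] = 8 + 9 = 17) = 0 (attained at k = 0)
  C[1][0] = min over k of (A[1][0] + B[0][0] = 3 + -1 = 2, A[1][1] + B[1][0] = 7 + 2 = 9, A[1][2] + B[2][0] = -3 + 9 = 6) = 2 (attained at k = 0)
  C[1][1] = min over k of (A[1][0] + B[0][1] = 3 + 0 = 3, A[1][1] + B[1][1] = 7 + 0 = 7, A[1][2] + B[2][1] = -3 + 2 = -1) = -1 (attained at k = 2)
  C[1][2] = min over k of (A[1][0] + B[0][2] = 3 + 5 = 8, A[1][1] + B[1][2] = 7 + 7 = 14, A[1][2] + B[2][2] = -3 + 9 = 6) = 6 (attained at k = 2)
  C[2][0] = min over k of (A[2][0] + B[0][0] = -5 + -1 = -6, A[2][1] + B[1][0] = -3 + 2 = -1, A[2][2] + B[2][0] = 10 + 9 = 19) = -6 (attained at k = 0)
  C[2][1] = min over k of (A[2][0] + B[0][1] = -5 + 0 = -5, A[2][1] + B[1][1] = -3 + 0 = -3, A[2][2] + B[2][1] = 10 + 2 = 12) = -5 (attained at k = 0)
  C[2][2] = min over k of (A[2][0] + B[0][2] = -5 + 5 = 0, A[2][1] + B[1][2] = -3 + 7 = 4, A[2][2] + B[2][2] = 10 + 9 = 19) = 0 (attained at k = 0)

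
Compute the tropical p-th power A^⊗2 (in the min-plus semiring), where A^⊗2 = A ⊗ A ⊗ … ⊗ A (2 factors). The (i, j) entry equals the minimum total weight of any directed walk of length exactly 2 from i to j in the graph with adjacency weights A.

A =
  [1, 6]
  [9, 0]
A^⊗2 =
  [2, 6]
  [9, 0]

Each entry (A^⊗2)_ij equals the minimum over all length-2 walks i = v_0 → v_1 → … → v_2 = j of Σ_t A[v_t][v_{t+1}]. For example, for (i, j) = (0, 1) we minimise over 2 possible intermediate vertex sequences; the minimum is 6, attained along the walk 0 → 1 → 1.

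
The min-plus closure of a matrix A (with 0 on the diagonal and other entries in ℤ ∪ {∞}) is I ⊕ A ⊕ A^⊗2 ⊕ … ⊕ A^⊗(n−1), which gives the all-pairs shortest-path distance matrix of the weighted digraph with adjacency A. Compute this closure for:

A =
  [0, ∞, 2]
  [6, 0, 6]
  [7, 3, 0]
Closure =
  [0, 5, 2]
  [6, 0, 6]
  [7, 3, 0]

This is the Floyd-Warshall all-pairs shortest-path computation. For each intermediate vertex k = 0, 1, …, 2, update dist[i][j] ← min(dist[i][j], dist[i][k] + dist[k][j]). The final matrix gives, for each (i, j), the minimum total weight of any directed path from i to j (possibly empty when i = j).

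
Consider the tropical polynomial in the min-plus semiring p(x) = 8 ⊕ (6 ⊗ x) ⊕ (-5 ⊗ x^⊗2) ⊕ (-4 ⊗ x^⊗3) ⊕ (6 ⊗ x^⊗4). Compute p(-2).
p(-2) = -10

A tropical monomial a ⊗ x^⊗i evaluates to a + i · x. Evaluating each term at x = -2:
  Term 0 contributes 8 + 0 · -2 = 8
  Term 1 contributes 6 + 1 · -2 = 4
  Term 2 contributes -5 + 2 · -2 = -9
  Term 3 contributes -4 + 3 · -2 = -10
  Term 4 contributes 6 + 4 · -2 = -2
p(-2) = ⊕ of these = min[8, 4, -9, -10, -2] = -10.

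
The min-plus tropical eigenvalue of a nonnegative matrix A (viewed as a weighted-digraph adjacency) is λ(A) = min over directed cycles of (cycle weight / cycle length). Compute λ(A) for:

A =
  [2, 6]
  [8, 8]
λ(A) = 2

Enumerate directed cycles and compute their means (weight / length). Sample:
  cycle 0 → 0: weight = 2, length = 1, mean = 2/1 ≈ 2.000
  cycle 1 → 1: weight = 8, length = 1, mean = 8/1 ≈ 8.000
  cycle 0 → 1 → 0: weight = 14, length = 2, mean = 14/2 ≈ 7.000
  cycle 1 → 0 → 1: weight = 14, length = 2, mean = 14/2 ≈ 7.000
Minimum mean = 2.000, attained e.g. along the cycle 0 → 0 with weight 2 and length 1. So λ(A) = 2/1 = 2.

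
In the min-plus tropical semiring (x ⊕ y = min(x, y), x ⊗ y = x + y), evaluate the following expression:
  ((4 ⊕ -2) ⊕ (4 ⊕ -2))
((4 ⊕ -2) ⊕ (4 ⊕ -2)) = -2

Expand innermost to outermost. Recall ⊕ takes the minimum of its arguments and ⊗ takes their sum. Working out the expression ((4 ⊕ -2) ⊕ (4 ⊕ -2)) gives -2.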